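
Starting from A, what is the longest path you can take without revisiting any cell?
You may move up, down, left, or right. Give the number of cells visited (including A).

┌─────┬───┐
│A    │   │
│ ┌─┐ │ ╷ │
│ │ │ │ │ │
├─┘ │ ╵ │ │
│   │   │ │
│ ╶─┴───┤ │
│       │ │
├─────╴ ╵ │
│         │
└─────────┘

Finding longest simple path using DFS:
Start: (0, 0)
Longest path visits 21 cells
Path: A → right → right → down → down → right → up → up → right → down → down → down → down → left → up → left → left → left → up → right → up

Solution:

┌─────┬───┐
│A → ↓│↱ ↓│
│ ┌─┐ │ ╷ │
│ │B│↓│↑│↓│
├─┘ │ ╵ │ │
│↱ ↑│↳ ↑│↓│
│ ╶─┴───┤ │
│↑ ← ← ↰│↓│
├─────╴ ╵ │
│      ↑ ↲│
└─────────┘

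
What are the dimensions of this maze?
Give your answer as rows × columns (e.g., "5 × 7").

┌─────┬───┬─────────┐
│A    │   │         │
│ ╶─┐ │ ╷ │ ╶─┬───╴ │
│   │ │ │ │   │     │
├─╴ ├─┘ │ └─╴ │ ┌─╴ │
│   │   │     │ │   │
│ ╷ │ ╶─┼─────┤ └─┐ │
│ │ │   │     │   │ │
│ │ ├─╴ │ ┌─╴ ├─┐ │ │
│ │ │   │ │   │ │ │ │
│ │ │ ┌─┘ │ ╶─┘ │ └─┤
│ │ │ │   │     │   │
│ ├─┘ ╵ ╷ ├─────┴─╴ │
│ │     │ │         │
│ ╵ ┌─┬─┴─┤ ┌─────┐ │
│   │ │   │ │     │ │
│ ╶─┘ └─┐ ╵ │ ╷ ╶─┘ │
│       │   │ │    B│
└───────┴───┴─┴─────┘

Counting the maze dimensions:
Rows (vertical): 9
Columns (horizontal): 10
Dimensions: 9 × 10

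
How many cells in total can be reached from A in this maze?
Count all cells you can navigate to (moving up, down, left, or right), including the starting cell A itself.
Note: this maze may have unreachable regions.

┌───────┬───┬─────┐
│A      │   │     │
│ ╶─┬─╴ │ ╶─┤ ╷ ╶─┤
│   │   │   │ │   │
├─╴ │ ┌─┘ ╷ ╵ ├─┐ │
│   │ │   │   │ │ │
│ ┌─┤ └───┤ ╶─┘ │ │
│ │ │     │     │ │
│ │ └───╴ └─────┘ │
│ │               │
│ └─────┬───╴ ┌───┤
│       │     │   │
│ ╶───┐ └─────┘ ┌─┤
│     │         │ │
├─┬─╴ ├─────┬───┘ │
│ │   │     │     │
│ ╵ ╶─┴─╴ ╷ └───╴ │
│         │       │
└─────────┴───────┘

Using BFS/flood-fill to find all reachable cells from A:
Maze size: 9 × 9 = 81 total cells
All cells are reachable — the maze is fully connected.
Reachable cells: 81

Reachable region (· marks reachable cells):

┌───────┬───┬─────┐
│A · · ·│· ·│· · ·│
│ ╶─┬─╴ │ ╶─┤ ╷ ╶─┤
│· ·│· ·│· ·│·│· ·│
├─╴ │ ┌─┘ ╷ ╵ ├─┐ │
│· ·│·│· ·│· ·│·│·│
│ ┌─┤ └───┤ ╶─┘ │ │
│·│·│· · ·│· · ·│·│
│ │ └───╴ └─────┘ │
│·│· · · · · · · ·│
│ └─────┬───╴ ┌───┤
│· · · ·│· · ·│· ·│
│ ╶───┐ └─────┘ ┌─┤
│· · ·│· · · · ·│·│
├─┬─╴ ├─────┬───┘ │
│·│· ·│· · ·│· · ·│
│ ╵ ╶─┴─╴ ╷ └───╴ │
│· · · · ·│· · · ·│
└─────────┴───────┘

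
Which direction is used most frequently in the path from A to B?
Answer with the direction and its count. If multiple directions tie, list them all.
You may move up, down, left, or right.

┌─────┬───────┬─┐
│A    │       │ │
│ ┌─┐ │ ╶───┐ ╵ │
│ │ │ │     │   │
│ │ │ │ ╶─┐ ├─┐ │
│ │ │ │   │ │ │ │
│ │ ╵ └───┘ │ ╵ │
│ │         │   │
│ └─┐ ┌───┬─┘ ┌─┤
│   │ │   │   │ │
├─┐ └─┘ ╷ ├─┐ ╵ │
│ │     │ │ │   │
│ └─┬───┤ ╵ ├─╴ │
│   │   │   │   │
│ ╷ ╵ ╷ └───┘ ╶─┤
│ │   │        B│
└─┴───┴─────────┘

Directions: right, right, down, down, down, right, right, right, up, up, left, left, up, right, right, right, down, right, down, down, left, down, down, right, down, left, down, right
Counts: {'right': 11, 'down': 10, 'up': 3, 'left': 4}
Most common: right (11 times)

Solution:

┌─────┬───────┬─┐
│A → ↓│↱ → → ↓│ │
│ ┌─┐ │ ╶───┐ ╵ │
│ │ │↓│↑ ← ↰│↳ ↓│
│ │ │ │ ╶─┐ ├─┐ │
│ │ │↓│   │↑│ │↓│
│ │ ╵ └───┘ │ ╵ │
│ │  ↳ → → ↑│↓ ↲│
│ └─┐ ┌───┬─┘ ┌─┤
│   │ │   │  ↓│ │
├─┐ └─┘ ╷ ├─┐ ╵ │
│ │     │ │ │↳ ↓│
│ └─┬───┤ ╵ ├─╴ │
│   │   │   │↓ ↲│
│ ╷ ╵ ╷ └───┘ ╶─┤
│ │   │      ↳ B│
└─┴───┴─────────┘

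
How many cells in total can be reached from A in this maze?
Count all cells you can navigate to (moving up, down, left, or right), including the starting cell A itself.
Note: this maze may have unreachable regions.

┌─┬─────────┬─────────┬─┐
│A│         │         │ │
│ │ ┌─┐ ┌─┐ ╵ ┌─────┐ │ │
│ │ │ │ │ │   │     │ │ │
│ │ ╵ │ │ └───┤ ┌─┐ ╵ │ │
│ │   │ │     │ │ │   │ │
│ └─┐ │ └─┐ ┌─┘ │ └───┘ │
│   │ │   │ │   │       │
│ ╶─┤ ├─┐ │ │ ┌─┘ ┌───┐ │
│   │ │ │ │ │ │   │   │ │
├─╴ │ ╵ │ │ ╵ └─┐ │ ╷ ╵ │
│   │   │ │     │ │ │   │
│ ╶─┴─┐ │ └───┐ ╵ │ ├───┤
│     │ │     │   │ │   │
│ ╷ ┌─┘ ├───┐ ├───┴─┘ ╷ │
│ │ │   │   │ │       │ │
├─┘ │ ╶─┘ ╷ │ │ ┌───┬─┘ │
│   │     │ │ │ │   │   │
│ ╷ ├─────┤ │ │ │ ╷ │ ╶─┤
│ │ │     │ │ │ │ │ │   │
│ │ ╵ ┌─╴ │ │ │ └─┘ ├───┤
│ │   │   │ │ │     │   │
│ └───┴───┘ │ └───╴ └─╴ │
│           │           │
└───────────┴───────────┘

Using BFS/flood-fill to find all reachable cells from A:
Maze size: 12 × 12 = 144 total cells
All cells are reachable — the maze is fully connected.
Reachable cells: 144

Reachable region (· marks reachable cells):

┌─┬─────────┬─────────┬─┐
│A│· · · · ·│· · · · ·│·│
│ │ ┌─┐ ┌─┐ ╵ ┌─────┐ │ │
│·│·│·│·│·│· ·│· · ·│·│·│
│ │ ╵ │ │ └───┤ ┌─┐ ╵ │ │
│·│· ·│·│· · ·│·│·│· ·│·│
│ └─┐ │ └─┐ ┌─┘ │ └───┘ │
│· ·│·│· ·│·│· ·│· · · ·│
│ ╶─┤ ├─┐ │ │ ┌─┘ ┌───┐ │
│· ·│·│·│·│·│·│· ·│· ·│·│
├─╴ │ ╵ │ │ ╵ └─┐ │ ╷ ╵ │
│· ·│· ·│·│· · ·│·│·│· ·│
│ ╶─┴─┐ │ └───┐ ╵ │ ├───┤
│· · ·│·│· · ·│· ·│·│· ·│
│ ╷ ┌─┘ ├───┐ ├───┴─┘ ╷ │
│·│·│· ·│· ·│·│· · · ·│·│
├─┘ │ ╶─┘ ╷ │ │ ┌───┬─┘ │
│· ·│· · ·│·│·│·│· ·│· ·│
│ ╷ ├─────┤ │ │ │ ╷ │ ╶─┤
│·│·│· · ·│·│·│·│·│·│· ·│
│ │ ╵ ┌─╴ │ │ │ └─┘ ├───┤
│·│· ·│· ·│·│·│· · ·│· ·│
│ └───┴───┘ │ └───╴ └─╴ │
│· · · · · ·│· · · · · ·│
└───────────┴───────────┘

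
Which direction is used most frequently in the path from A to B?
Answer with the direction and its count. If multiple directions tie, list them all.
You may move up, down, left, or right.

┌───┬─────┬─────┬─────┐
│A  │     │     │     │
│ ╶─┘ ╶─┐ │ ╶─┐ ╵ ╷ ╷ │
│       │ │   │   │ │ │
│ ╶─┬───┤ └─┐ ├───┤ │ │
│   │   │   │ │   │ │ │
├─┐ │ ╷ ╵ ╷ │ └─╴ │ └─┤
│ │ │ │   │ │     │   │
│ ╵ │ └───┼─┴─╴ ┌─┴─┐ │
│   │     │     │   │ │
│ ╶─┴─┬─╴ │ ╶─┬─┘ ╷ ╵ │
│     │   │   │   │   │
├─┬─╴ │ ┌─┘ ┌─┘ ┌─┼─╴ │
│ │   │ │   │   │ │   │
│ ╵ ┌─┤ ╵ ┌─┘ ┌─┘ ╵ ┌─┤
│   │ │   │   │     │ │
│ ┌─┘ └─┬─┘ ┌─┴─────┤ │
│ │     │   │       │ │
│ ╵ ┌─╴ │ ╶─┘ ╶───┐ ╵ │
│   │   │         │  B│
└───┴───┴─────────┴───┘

Directions: down, right, right, up, right, right, down, down, down, left, up, left, down, down, right, right, down, left, down, down, right, up, right, up, up, right, right, up, left, up, up, left, up, right, right, down, right, up, right, down, down, down, right, down, down, left, up, left, down, left, down, left, down, left, down, left, down, right, right, up, right, right, right, down, right
Counts: {'down': 21, 'right': 21, 'up': 12, 'left': 11}
Most common: down and right (tied at 21 times each)

Solution:

┌───┬─────┬─────┬─────┐
│A  │↱ → ↓│↱ → ↓│↱ ↓  │
│ ╶─┘ ╶─┐ │ ╶─┐ ╵ ╷ ╷ │
│↳ → ↑  │↓│↑ ↰│↳ ↑│↓│ │
│ ╶─┬───┤ └─┐ ├───┤ │ │
│   │↓ ↰│↓  │↑│   │↓│ │
├─┐ │ ╷ ╵ ╷ │ └─╴ │ └─┤
│ │ │↓│↑ ↲│ │↑ ↰  │↳ ↓│
│ ╵ │ └───┼─┴─╴ ┌─┴─┐ │
│   │↳ → ↓│↱ → ↑│↓ ↰│↓│
│ ╶─┴─┬─╴ │ ╶─┬─┘ ╷ ╵ │
│     │↓ ↲│↑  │↓ ↲│↑ ↲│
├─┬─╴ │ ┌─┘ ┌─┘ ┌─┼─╴ │
│ │   │↓│↱ ↑│↓ ↲│ │   │
│ ╵ ┌─┤ ╵ ┌─┘ ┌─┘ ╵ ┌─┤
│   │ │↳ ↑│↓ ↲│     │ │
│ ┌─┘ └─┬─┘ ┌─┴─────┤ │
│ │     │↓ ↲│↱ → → ↓│ │
│ ╵ ┌─╴ │ ╶─┘ ╶───┐ ╵ │
│   │   │↳ → ↑    │↳ B│
└───┴───┴─────────┴───┘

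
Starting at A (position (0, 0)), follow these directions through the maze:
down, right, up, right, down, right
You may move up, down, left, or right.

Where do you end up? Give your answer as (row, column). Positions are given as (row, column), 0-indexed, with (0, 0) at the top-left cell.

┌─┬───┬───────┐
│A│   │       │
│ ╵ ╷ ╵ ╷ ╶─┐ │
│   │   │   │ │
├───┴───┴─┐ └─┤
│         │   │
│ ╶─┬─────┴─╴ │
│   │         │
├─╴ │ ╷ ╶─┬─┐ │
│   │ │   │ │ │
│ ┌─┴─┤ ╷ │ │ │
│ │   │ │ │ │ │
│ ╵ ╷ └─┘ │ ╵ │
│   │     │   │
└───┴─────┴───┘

Following directions step by step:
Start: (0, 0)
  down: (0, 0) → (1, 0)
  right: (1, 0) → (1, 1)
  up: (1, 1) → (0, 1)
  right: (0, 1) → (0, 2)
  down: (0, 2) → (1, 2)
  right: (1, 2) → (1, 3)
Final position: (1, 3)

Path taken:

┌─┬───┬───────┐
│A│↱ ↓│       │
│ ╵ ╷ ╵ ╷ ╶─┐ │
│↳ ↑│↳ B│   │ │
├───┴───┴─┐ └─┤
│         │   │
│ ╶─┬─────┴─╴ │
│   │         │
├─╴ │ ╷ ╶─┬─┐ │
│   │ │   │ │ │
│ ┌─┴─┤ ╷ │ │ │
│ │   │ │ │ │ │
│ ╵ ╷ └─┘ │ ╵ │
│   │     │   │
└───┴─────┴───┘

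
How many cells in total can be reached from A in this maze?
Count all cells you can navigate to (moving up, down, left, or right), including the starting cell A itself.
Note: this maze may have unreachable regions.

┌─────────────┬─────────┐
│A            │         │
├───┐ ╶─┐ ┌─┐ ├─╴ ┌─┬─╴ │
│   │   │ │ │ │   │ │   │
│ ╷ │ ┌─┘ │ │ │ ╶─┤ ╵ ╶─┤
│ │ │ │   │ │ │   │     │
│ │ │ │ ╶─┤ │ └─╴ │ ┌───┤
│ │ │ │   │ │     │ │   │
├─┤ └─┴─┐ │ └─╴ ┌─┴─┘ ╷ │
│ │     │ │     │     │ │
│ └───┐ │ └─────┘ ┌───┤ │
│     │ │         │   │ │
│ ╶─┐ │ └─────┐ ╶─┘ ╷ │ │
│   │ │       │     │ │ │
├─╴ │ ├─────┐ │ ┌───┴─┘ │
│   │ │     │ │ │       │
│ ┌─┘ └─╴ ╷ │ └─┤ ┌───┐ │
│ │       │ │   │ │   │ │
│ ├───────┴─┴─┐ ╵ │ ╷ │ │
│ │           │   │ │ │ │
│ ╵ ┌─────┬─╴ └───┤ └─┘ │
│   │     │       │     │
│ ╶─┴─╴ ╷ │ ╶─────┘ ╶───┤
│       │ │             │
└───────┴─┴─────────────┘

Using BFS/flood-fill to find all reachable cells from A:
Maze size: 12 × 12 = 144 total cells
All cells are reachable — the maze is fully connected.
Reachable cells: 144

Reachable region (· marks reachable cells):

┌─────────────┬─────────┐
│A · · · · · ·│· · · · ·│
├───┐ ╶─┐ ┌─┐ ├─╴ ┌─┬─╴ │
│· ·│· ·│·│·│·│· ·│·│· ·│
│ ╷ │ ┌─┘ │ │ │ ╶─┤ ╵ ╶─┤
│·│·│·│· ·│·│·│· ·│· · ·│
│ │ │ │ ╶─┤ │ └─╴ │ ┌───┤
│·│·│·│· ·│·│· · ·│·│· ·│
├─┤ └─┴─┐ │ └─╴ ┌─┴─┘ ╷ │
│·│· · ·│·│· · ·│· · ·│·│
│ └───┐ │ └─────┘ ┌───┤ │
│· · ·│·│· · · · ·│· ·│·│
│ ╶─┐ │ └─────┐ ╶─┘ ╷ │ │
│· ·│·│· · · ·│· · ·│·│·│
├─╴ │ ├─────┐ │ ┌───┴─┘ │
│· ·│·│· · ·│·│·│· · · ·│
│ ┌─┘ └─╴ ╷ │ └─┤ ┌───┐ │
│·│· · · ·│·│· ·│·│· ·│·│
│ ├───────┴─┴─┐ ╵ │ ╷ │ │
│·│· · · · · ·│· ·│·│·│·│
│ ╵ ┌─────┬─╴ └───┤ └─┘ │
│· ·│· · ·│· · · ·│· · ·│
│ ╶─┴─╴ ╷ │ ╶─────┘ ╶───┤
│· · · ·│·│· · · · · · ·│
└───────┴─┴─────────────┘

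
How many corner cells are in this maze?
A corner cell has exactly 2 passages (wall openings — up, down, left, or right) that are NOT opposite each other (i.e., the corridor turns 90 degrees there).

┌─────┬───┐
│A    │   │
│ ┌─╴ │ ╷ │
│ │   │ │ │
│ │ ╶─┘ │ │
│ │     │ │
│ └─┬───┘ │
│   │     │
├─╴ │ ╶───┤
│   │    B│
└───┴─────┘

Counting corner cells (2 non-opposite passages):
Total corners: 14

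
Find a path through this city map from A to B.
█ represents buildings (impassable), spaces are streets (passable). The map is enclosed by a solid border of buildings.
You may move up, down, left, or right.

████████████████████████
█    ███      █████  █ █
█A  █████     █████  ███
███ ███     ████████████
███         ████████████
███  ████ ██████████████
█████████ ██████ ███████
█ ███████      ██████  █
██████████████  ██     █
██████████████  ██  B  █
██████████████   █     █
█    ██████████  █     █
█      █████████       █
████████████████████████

Finding the shortest path from A to B:
Movement: cardinal only
Path length: 32 steps
Directions: right → right → down → down → right → right → right → right → right → right → down → down → down → right → right → right → right → right → down → down → down → right → down → right → down → right → right → up → up → up → right → right

Solution:

████████████████████████
█    ███      █████  █ █
█A→↓█████     █████  ███
███↓███     ████████████
███↳→→→→→↓  ████████████
███  ████↓██████████████
█████████↓██████ ███████
█ ███████↳→→→→↓██████  █
██████████████↓ ██     █
██████████████↓ ██↱→B  █
██████████████↳↓ █↑    █
█    ██████████↳↓█↑    █
█      █████████↳→↑    █
████████████████████████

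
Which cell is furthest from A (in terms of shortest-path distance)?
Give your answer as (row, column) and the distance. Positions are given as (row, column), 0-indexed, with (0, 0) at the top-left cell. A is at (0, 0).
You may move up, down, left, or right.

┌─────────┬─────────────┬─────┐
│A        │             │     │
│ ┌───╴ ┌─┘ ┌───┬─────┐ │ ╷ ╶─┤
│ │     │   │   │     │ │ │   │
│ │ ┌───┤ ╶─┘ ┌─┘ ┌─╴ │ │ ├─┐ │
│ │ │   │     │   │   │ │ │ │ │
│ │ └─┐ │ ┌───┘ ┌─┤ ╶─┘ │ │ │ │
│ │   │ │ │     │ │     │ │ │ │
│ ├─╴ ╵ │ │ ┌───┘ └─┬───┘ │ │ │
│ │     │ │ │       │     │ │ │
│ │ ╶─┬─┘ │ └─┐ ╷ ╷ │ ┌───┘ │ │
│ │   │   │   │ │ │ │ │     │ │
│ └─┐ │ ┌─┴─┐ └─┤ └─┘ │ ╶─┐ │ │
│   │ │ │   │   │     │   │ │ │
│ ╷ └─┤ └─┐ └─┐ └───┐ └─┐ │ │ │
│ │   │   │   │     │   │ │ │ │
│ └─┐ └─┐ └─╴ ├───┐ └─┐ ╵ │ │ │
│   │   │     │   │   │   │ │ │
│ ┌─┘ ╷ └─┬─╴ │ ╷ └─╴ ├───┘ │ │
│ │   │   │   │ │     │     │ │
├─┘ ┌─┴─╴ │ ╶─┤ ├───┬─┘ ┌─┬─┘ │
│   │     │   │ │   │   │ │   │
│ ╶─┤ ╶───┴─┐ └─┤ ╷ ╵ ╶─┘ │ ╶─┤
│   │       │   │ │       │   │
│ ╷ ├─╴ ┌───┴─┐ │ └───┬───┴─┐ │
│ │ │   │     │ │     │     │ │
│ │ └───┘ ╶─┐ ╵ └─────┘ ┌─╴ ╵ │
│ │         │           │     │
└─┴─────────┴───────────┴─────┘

Computing BFS distances from A to all cells:
Furthest cell: (12, 10)
Distance: 86 steps

Path from A to the furthest cell:

┌─────────┬─────────────┬─────┐
│A        │             │↓ ↰  │
│ ┌───╴ ┌─┘ ┌───┬─────┐ │ ╷ ╶─┤
│↓│     │   │   │     │ │↓│↑ ↰│
│ │ ┌───┤ ╶─┘ ┌─┘ ┌─╴ │ │ ├─┐ │
│↓│ │   │     │   │   │ │↓│ │↑│
│ │ └─┐ │ ┌───┘ ┌─┤ ╶─┘ │ │ │ │
│↓│   │ │ │     │ │     │↓│ │↑│
│ ├─╴ ╵ │ │ ┌───┘ └─┬───┘ │ │ │
│↓│     │ │ │       │↓ ← ↲│ │↑│
│ │ ╶─┬─┘ │ └─┐ ╷ ╷ │ ┌───┘ │ │
│↓│   │   │   │ │ │ │↓│↱ → ↓│↑│
│ └─┐ │ ┌─┴─┐ └─┤ └─┘ │ ╶─┐ │ │
│↳ ↓│ │ │   │   │    ↓│↑ ↰│↓│↑│
│ ╷ └─┤ └─┐ └─┐ └───┐ └─┐ │ │ │
│ │↳ ↓│   │   │     │↳ ↓│↑│↓│↑│
│ └─┐ └─┐ └─╴ ├───┐ └─┐ ╵ │ │ │
│   │↓  │     │   │   │↳ ↑│↓│↑│
│ ┌─┘ ╷ └─┬─╴ │ ╷ └─╴ ├───┘ │ │
│ │↓ ↲│   │   │ │     │↓ ← ↲│↑│
├─┘ ┌─┴─╴ │ ╶─┤ ├───┬─┘ ┌─┬─┘ │
│↓ ↲│     │   │ │↓ ↰│↓ ↲│ │↱ ↑│
│ ╶─┤ ╶───┴─┐ └─┤ ╷ ╵ ╶─┘ │ ╶─┤
│↳ ↓│       │   │↓│↑ ↲    │↑ ↰│
│ ╷ ├─╴ ┌───┴─┐ │ └───┬───┴─┐ │
│ │↓│   │↱ → ↓│ │↳ → B│↱ → ↓│↑│
│ │ └───┘ ╶─┐ ╵ └─────┘ ┌─╴ ╵ │
│ │↳ → → ↑  │↳ → → → → ↑│  ↳ ↑│
└─┴─────────┴───────────┴─────┘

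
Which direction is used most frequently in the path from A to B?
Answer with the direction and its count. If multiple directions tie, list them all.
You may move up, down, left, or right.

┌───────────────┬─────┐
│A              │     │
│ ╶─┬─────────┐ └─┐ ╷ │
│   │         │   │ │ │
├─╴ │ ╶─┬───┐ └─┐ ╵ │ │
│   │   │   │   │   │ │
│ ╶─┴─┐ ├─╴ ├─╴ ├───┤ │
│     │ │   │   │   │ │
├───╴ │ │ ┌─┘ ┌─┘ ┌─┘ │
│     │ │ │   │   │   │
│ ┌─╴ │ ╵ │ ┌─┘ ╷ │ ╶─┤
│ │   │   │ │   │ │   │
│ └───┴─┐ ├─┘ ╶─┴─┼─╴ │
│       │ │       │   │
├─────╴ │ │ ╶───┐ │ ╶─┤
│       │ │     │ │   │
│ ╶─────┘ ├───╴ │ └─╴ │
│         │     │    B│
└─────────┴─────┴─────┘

Directions: right, right, right, right, right, right, right, down, right, down, right, up, up, right, down, down, down, down, left, down, right, down, left, down, right, down
Counts: {'right': 12, 'down': 10, 'up': 2, 'left': 2}
Most common: right (12 times)

Solution:

┌───────────────┬─────┐
│A → → → → → → ↓│  ↱ ↓│
│ ╶─┬─────────┐ └─┐ ╷ │
│   │         │↳ ↓│↑│↓│
├─╴ │ ╶─┬───┐ └─┐ ╵ │ │
│   │   │   │   │↳ ↑│↓│
│ ╶─┴─┐ ├─╴ ├─╴ ├───┤ │
│     │ │   │   │   │↓│
├───╴ │ │ ┌─┘ ┌─┘ ┌─┘ │
│     │ │ │   │   │↓ ↲│
│ ┌─╴ │ ╵ │ ┌─┘ ╷ │ ╶─┤
│ │   │   │ │   │ │↳ ↓│
│ └───┴─┐ ├─┘ ╶─┴─┼─╴ │
│       │ │       │↓ ↲│
├─────╴ │ │ ╶───┐ │ ╶─┤
│       │ │     │ │↳ ↓│
│ ╶─────┘ ├───╴ │ └─╴ │
│         │     │    B│
└─────────┴─────┴─────┘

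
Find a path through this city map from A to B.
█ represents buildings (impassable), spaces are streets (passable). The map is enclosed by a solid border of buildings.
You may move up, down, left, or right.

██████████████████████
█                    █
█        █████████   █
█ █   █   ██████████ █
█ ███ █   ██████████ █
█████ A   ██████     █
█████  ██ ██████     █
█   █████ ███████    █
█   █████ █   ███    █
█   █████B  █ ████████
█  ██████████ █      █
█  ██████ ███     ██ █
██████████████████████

Finding the shortest path from A to B:
Movement: cardinal only
Path length: 7 steps
Directions: right → right → right → down → down → down → down

Solution:

██████████████████████
█                    █
█        █████████   █
█ █   █   ██████████ █
█ ███ █   ██████████ █
█████ A→→↓██████     █
█████  ██↓██████     █
█   █████↓███████    █
█   █████↓█   ███    █
█   █████B  █ ████████
█  ██████████ █      █
█  ██████ ███     ██ █
██████████████████████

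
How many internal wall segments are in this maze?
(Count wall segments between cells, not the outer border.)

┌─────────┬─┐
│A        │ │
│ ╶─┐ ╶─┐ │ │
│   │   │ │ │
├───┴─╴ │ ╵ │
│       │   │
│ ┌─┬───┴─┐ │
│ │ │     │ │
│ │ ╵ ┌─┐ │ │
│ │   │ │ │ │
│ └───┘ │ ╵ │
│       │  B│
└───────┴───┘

Counting internal wall segments:
Total internal walls: 25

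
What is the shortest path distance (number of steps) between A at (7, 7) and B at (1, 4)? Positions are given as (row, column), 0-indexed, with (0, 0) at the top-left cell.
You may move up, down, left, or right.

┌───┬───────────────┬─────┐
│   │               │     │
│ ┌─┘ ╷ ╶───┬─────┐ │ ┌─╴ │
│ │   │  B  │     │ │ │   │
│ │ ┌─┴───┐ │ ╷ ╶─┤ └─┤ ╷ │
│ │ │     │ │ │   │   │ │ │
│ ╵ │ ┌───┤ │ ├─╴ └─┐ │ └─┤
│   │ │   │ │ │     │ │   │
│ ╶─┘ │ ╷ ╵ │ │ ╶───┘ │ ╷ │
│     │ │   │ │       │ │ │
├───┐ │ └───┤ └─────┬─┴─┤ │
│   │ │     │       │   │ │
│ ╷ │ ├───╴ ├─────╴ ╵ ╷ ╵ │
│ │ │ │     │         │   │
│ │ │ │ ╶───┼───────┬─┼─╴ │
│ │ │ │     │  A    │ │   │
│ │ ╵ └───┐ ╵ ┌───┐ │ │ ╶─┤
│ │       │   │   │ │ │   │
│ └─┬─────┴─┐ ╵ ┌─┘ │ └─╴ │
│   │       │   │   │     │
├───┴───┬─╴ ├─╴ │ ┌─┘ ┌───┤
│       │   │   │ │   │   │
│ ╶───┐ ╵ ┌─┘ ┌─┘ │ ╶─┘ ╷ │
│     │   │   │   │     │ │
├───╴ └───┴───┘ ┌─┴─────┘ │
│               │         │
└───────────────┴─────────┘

Finding path from (7, 7) to (1, 4):
Path: (7,7) → (7,6) → (8,6) → (8,5) → (7,5) → (7,4) → (7,3) → (6,3) → (6,4) → (6,5) → (5,5) → (5,4) → (5,3) → (4,3) → (3,3) → (3,4) → (4,4) → (4,5) → (3,5) → (2,5) → (1,5) → (1,4)
Distance: 21 steps

Solution:

┌───┬───────────────┬─────┐
│   │               │     │
│ ┌─┘ ╷ ╶───┬─────┐ │ ┌─╴ │
│ │   │  B ↰│     │ │ │   │
│ │ ┌─┴───┐ │ ╷ ╶─┤ └─┤ ╷ │
│ │ │     │↑│ │   │   │ │ │
│ ╵ │ ┌───┤ │ ├─╴ └─┐ │ └─┤
│   │ │↱ ↓│↑│ │     │ │   │
│ ╶─┘ │ ╷ ╵ │ │ ╶───┘ │ ╷ │
│     │↑│↳ ↑│ │       │ │ │
├───┐ │ └───┤ └─────┬─┴─┤ │
│   │ │↑ ← ↰│       │   │ │
│ ╷ │ ├───╴ ├─────╴ ╵ ╷ ╵ │
│ │ │ │↱ → ↑│         │   │
│ │ │ │ ╶───┼───────┬─┼─╴ │
│ │ │ │↑ ← ↰│↓ A    │ │   │
│ │ ╵ └───┐ ╵ ┌───┐ │ │ ╶─┤
│ │       │↑ ↲│   │ │ │   │
│ └─┬─────┴─┐ ╵ ┌─┘ │ └─╴ │
│   │       │   │   │     │
├───┴───┬─╴ ├─╴ │ ┌─┘ ┌───┤
│       │   │   │ │   │   │
│ ╶───┐ ╵ ┌─┘ ┌─┘ │ ╶─┘ ╷ │
│     │   │   │   │     │ │
├───╴ └───┴───┘ ┌─┴─────┘ │
│               │         │
└───────────────┴─────────┘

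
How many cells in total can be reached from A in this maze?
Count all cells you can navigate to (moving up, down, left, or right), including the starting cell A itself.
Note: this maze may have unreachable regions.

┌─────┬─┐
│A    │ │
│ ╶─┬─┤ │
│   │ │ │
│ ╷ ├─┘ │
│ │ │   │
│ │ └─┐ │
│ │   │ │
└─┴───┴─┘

Using BFS/flood-fill to find all reachable cells from A:
Maze size: 4 × 4 = 16 total cells
6 cell(s) are walled off and cannot be reached from A.
Reachable cells: 10

Reachable region (· marks reachable cells):

┌─────┬─┐
│A · ·│ │
│ ╶─┬─┤ │
│· ·│ │ │
│ ╷ ├─┘ │
│·│·│   │
│ │ └─┐ │
│·│· ·│ │
└─┴───┴─┘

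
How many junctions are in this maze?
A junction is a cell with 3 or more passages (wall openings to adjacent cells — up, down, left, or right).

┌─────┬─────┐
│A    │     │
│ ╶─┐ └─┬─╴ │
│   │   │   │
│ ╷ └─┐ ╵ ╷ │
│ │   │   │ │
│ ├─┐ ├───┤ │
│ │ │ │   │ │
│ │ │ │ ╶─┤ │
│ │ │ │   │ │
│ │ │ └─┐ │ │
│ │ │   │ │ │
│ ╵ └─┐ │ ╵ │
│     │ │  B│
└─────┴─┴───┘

Checking each cell for number of passages:

Junctions found (3+ passages):
  (1, 0): 3 passages
  (1, 5): 3 passages
  (6, 1): 3 passages
Total junctions: 3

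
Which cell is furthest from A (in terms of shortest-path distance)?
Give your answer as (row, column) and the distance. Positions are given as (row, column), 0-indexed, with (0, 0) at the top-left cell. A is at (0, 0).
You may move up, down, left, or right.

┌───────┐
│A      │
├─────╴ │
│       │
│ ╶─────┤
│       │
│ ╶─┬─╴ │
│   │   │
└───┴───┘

Computing BFS distances from A to all cells:
Furthest cell: (3, 2)
Distance: 13 steps

Path from A to the furthest cell:

┌───────┐
│A → → ↓│
├─────╴ │
│↓ ← ← ↲│
│ ╶─────┤
│↳ → → ↓│
│ ╶─┬─╴ │
│   │B ↲│
└───┴───┘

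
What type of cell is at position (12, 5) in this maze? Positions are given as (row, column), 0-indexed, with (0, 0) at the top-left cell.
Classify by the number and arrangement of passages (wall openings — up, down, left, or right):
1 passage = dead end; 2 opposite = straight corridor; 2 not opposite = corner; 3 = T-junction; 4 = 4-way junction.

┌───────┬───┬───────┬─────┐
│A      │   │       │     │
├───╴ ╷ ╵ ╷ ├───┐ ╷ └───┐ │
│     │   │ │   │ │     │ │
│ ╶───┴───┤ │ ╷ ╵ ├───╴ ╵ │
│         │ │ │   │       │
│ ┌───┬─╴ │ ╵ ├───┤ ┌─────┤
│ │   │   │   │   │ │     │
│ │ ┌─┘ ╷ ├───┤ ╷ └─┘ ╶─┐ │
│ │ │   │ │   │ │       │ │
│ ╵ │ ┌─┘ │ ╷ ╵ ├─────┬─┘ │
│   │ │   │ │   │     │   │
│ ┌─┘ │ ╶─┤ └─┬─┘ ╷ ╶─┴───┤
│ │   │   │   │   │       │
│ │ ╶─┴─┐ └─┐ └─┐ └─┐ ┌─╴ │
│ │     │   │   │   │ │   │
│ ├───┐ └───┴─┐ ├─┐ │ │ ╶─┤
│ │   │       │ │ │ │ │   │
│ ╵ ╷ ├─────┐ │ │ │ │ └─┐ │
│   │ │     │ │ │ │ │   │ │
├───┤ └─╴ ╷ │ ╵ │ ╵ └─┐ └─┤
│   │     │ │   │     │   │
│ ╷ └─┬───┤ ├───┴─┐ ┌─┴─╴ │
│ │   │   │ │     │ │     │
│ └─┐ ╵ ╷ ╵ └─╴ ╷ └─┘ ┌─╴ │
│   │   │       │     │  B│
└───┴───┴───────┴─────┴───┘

Checking cell at (12, 5):
Number of passages: 3
Cell type: T-junction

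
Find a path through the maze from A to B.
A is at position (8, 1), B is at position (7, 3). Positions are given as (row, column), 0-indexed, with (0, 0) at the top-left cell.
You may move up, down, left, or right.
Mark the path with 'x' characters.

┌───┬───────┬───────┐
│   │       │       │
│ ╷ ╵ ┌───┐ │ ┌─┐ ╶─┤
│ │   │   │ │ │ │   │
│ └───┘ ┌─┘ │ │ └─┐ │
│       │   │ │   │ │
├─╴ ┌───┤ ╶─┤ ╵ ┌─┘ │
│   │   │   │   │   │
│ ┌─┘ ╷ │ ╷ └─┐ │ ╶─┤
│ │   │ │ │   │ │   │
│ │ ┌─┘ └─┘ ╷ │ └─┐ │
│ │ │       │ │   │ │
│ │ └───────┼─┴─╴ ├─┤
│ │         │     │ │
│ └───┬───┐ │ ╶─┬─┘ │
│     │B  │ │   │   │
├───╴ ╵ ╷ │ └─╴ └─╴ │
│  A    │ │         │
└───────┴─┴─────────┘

Finding the shortest path from (8, 1) to (7, 3):
Path length: 3 steps
Directions: right → right → up

Solution:

┌───┬───────┬───────┐
│   │       │       │
│ ╷ ╵ ┌───┐ │ ┌─┐ ╶─┤
│ │   │   │ │ │ │   │
│ └───┘ ┌─┘ │ │ └─┐ │
│       │   │ │   │ │
├─╴ ┌───┤ ╶─┤ ╵ ┌─┘ │
│   │   │   │   │   │
│ ┌─┘ ╷ │ ╷ └─┐ │ ╶─┤
│ │   │ │ │   │ │   │
│ │ ┌─┘ └─┘ ╷ │ └─┐ │
│ │ │       │ │   │ │
│ │ └───────┼─┴─╴ ├─┤
│ │         │     │ │
│ └───┬───┐ │ ╶─┬─┘ │
│     │B  │ │   │   │
├───╴ ╵ ╷ │ └─╴ └─╴ │
│  A x x│ │         │
└───────┴─┴─────────┘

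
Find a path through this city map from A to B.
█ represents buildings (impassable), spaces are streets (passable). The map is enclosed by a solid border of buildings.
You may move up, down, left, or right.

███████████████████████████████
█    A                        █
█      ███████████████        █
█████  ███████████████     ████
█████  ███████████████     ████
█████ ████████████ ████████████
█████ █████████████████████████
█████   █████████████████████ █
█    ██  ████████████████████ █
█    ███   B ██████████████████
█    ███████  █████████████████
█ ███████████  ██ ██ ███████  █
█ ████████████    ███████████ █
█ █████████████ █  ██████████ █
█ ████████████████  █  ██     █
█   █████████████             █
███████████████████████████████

Finding the shortest path from A to B:
Movement: cardinal only
Path length: 14 steps
Directions: down → down → down → down → down → down → right → right → down → right → down → right → right → right

Solution:

███████████████████████████████
█    A                        █
█    ↓ ███████████████        █
█████↓ ███████████████     ████
█████↓ ███████████████     ████
█████↓████████████ ████████████
█████↓█████████████████████████
█████↳→↓█████████████████████ █
█    ██↳↓████████████████████ █
█    ███↳→→B ██████████████████
█    ███████  █████████████████
█ ███████████  ██ ██ ███████  █
█ ████████████    ███████████ █
█ █████████████ █  ██████████ █
█ ████████████████  █  ██     █
█   █████████████             █
███████████████████████████████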